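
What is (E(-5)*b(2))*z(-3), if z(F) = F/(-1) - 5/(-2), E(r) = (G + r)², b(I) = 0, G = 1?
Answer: 0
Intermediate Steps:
E(r) = (1 + r)²
z(F) = 5/2 - F (z(F) = F*(-1) - 5*(-½) = -F + 5/2 = 5/2 - F)
(E(-5)*b(2))*z(-3) = ((1 - 5)²*0)*(5/2 - 1*(-3)) = ((-4)²*0)*(5/2 + 3) = (16*0)*(11/2) = 0*(11/2) = 0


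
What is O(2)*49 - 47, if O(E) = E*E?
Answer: 149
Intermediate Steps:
O(E) = E**2
O(2)*49 - 47 = 2**2*49 - 47 = 4*49 - 47 = 196 - 47 = 149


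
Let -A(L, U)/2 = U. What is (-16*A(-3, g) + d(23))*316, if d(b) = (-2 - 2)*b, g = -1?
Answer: -39184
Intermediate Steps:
A(L, U) = -2*U
d(b) = -4*b
(-16*A(-3, g) + d(23))*316 = (-(-32)*(-1) - 4*23)*316 = (-16*2 - 92)*316 = (-32 - 92)*316 = -124*316 = -39184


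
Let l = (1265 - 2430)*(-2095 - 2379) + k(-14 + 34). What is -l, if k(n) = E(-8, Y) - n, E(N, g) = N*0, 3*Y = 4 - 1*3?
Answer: -5212190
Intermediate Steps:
Y = 1/3 (Y = (4 - 1*3)/3 = (4 - 3)/3 = (1/3)*1 = 1/3 ≈ 0.33333)
E(N, g) = 0
k(n) = -n (k(n) = 0 - n = -n)
l = 5212190 (l = (1265 - 2430)*(-2095 - 2379) - (-14 + 34) = -1165*(-4474) - 1*20 = 5212210 - 20 = 5212190)
-l = -1*5212190 = -5212190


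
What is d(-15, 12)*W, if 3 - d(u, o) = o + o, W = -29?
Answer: 609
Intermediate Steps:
d(u, o) = 3 - 2*o (d(u, o) = 3 - (o + o) = 3 - 2*o)
d(-15, 12)*W = (3 - 2*12)*(-29) = (3 - 24)*(-29) = -21*(-29) = 609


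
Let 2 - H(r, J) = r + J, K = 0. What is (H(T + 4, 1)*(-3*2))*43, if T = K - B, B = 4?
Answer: -258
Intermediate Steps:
T = -4 (T = 0 - 1*4 = 0 - 4 = -4)
H(r, J) = 2 - J - r (H(r, J) = 2 - (r + J) = 2 - (J + r) = 2 + (-J - r) = 2 - J - r)
(H(T + 4, 1)*(-3*2))*43 = ((2 - 1*1 - (-4 + 4))*(-3*2))*43 = ((2 - 1 - 1*0)*(-6))*43 = ((2 - 1 + 0)*(-6))*43 = (1*(-6))*43 = -6*43 = -258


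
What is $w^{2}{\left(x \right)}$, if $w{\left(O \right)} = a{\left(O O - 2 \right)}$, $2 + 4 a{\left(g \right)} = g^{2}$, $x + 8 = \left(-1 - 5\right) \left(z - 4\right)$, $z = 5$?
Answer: $\frac{354079489}{4} \approx 8.852 \cdot 10^{7}$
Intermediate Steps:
$x = -14$ ($x = -8 + \left(-1 - 5\right) \left(5 - 4\right) = -8 - 6 = -14$)
$a{\left(g \right)} = - \frac{1}{2} + \frac{g^{2}}{4}$
$w{\left(O \right)} = - \frac{1}{2} + \frac{\left(-2 + O^{2}\right)^{2}}{4}$ ($w{\left(O \right)} = - \frac{1}{2} + \frac{\left(O O - 2\right)^{2}}{4} = - \frac{1}{2} + \frac{\left(O^{2} - 2\right)^{2}}{4} = - \frac{1}{2} + \frac{\left(-2 + O^{2}\right)^{2}}{4}$)
$w^{2}{\left(x \right)} = \left(- \frac{1}{2} + \frac{\left(-2 + \left(-14\right)^{2}\right)^{2}}{4}\right)^{2} = \left(- \frac{1}{2} + \frac{\left(-2 + 196\right)^{2}}{4}\right)^{2} = \left(- \frac{1}{2} + \frac{194^{2}}{4}\right)^{2} = \left(- \frac{1}{2} + \frac{1}{4} \cdot 37636\right)^{2} = \left(- \frac{1}{2} + 9409\right)^{2} = \left(\frac{18817}{2}\right)^{2} = \frac{354079489}{4}$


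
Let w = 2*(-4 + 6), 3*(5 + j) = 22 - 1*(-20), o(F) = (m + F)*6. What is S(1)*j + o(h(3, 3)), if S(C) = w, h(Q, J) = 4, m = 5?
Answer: 90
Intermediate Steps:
o(F) = 30 + 6*F (o(F) = (5 + F)*6 = 30 + 6*F)
j = 9 (j = -5 + (22 - 1*(-20))/3 = -5 + (22 + 20)/3 = -5 + (⅓)*42 = -5 + 14 = 9)
w = 4 (w = 2*2 = 4)
S(C) = 4
S(1)*j + o(h(3, 3)) = 4*9 + (30 + 6*4) = 36 + (30 + 24) = 36 + 54 = 90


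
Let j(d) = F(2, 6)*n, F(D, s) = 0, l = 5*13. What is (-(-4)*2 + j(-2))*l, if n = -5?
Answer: 520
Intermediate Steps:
l = 65
j(d) = 0 (j(d) = 0*(-5) = 0)
(-(-4)*2 + j(-2))*l = (-(-4)*2 + 0)*65 = (-1*(-8) + 0)*65 = (8 + 0)*65 = 8*65 = 520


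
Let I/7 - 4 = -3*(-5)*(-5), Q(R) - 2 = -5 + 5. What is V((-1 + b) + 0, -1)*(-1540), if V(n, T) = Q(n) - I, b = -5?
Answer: -768460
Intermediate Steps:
Q(R) = 2 (Q(R) = 2 + (-5 + 5) = 2 + 0 = 2)
I = -497 (I = 28 + 7*(-3*(-5)*(-5)) = 28 + 7*(15*(-5)) = 28 + 7*(-75) = 28 - 525 = -497)
V(n, T) = 499 (V(n, T) = 2 - 1*(-497) = 2 + 497 = 499)
V((-1 + b) + 0, -1)*(-1540) = 499*(-1540) = -768460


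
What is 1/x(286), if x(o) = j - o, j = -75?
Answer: -1/361 ≈ -0.0027701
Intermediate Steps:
x(o) = -75 - o
1/x(286) = 1/(-75 - 1*286) = 1/(-75 - 286) = 1/(-361) = -1/361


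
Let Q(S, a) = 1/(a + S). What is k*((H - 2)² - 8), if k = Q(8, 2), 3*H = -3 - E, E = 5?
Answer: 62/45 ≈ 1.3778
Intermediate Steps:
H = -8/3 (H = (-3 - 1*5)/3 = (-3 - 5)/3 = (⅓)*(-8) = -8/3 ≈ -2.6667)
Q(S, a) = 1/(S + a)
k = ⅒ (k = 1/(8 + 2) = 1/10 = ⅒ ≈ 0.10000)
k*((H - 2)² - 8) = ((-8/3 - 2)² - 8)/10 = ((-14/3)² - 8)/10 = (196/9 - 8)/10 = (⅒)*(124/9) = 62/45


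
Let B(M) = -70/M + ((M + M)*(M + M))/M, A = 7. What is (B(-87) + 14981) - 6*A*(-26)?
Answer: 1368145/87 ≈ 15726.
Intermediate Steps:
B(M) = -70/M + 4*M (B(M) = -70/M + ((2*M)*(2*M))/M = -70/M + (4*M**2)/M = -70/M + 4*M)
(B(-87) + 14981) - 6*A*(-26) = ((-70/(-87) + 4*(-87)) + 14981) - 6*7*(-26) = ((-70*(-1/87) - 348) + 14981) - 42*(-26) = ((70/87 - 348) + 14981) + 1092 = (-30206/87 + 14981) + 1092 = 1273141/87 + 1092 = 1368145/87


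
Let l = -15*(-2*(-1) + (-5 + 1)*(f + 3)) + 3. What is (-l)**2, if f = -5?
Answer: 21609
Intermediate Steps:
l = -147 (l = -15*(-2*(-1) + (-5 + 1)*(-5 + 3)) + 3 = -15*(2 - 4*(-2)) + 3 = -15*(2 + 8) + 3 = -15*10 + 3 = -150 + 3 = -147)
(-l)**2 = (-1*(-147))**2 = 147**2 = 21609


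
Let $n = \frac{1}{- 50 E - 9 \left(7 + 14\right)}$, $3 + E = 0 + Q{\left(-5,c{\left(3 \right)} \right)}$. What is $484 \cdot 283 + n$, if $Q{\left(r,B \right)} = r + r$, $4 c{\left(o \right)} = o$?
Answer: $\frac{63144093}{461} \approx 1.3697 \cdot 10^{5}$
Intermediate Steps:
$c{\left(o \right)} = \frac{o}{4}$
$Q{\left(r,B \right)} = 2 r$
$E = -13$ ($E = -3 + \left(0 + 2 \left(-5\right)\right) = -3 + \left(0 - 10\right) = -3 - 10 = -13$)
$n = \frac{1}{461}$ ($n = \frac{1}{\left(-50\right) \left(-13\right) - 9 \left(7 + 14\right)} = \frac{1}{650 - 189} = \frac{1}{461} \approx 0.0021692$)
$484 \cdot 283 + n = 484 \cdot 283 + \frac{1}{461} = 136972 + \frac{1}{461} = \frac{63144093}{461}$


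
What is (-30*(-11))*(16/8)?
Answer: 660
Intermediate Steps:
(-30*(-11))*(16/8) = 330*(16*(⅛)) = 330*2 = 660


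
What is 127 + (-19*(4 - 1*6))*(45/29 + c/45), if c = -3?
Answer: 79793/435 ≈ 183.43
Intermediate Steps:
127 + (-19*(4 - 1*6))*(45/29 + c/45) = 127 + (-19*(4 - 1*6))*(45/29 - 3/45) = 127 + (-19*(4 - 6))*(45*(1/29) - 3*1/45) = 127 + (-19*(-2))*(45/29 - 1/15) = 127 + 38*(646/435) = 127 + 24548/435 = 79793/435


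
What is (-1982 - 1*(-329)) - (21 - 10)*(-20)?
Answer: -1433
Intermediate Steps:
(-1982 - 1*(-329)) - (21 - 10)*(-20) = (-1982 + 329) - 11*(-20) = -1653 - 1*(-220) = -1653 + 220 = -1433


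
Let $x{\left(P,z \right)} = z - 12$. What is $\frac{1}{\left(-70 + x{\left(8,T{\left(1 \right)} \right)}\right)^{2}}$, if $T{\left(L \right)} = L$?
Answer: $\frac{1}{6561} \approx 0.00015242$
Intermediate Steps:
$x{\left(P,z \right)} = -12 + z$
$\frac{1}{\left(-70 + x{\left(8,T{\left(1 \right)} \right)}\right)^{2}} = \frac{1}{\left(-70 + \left(-12 + 1\right)\right)^{2}} = \frac{1}{\left(-70 - 11\right)^{2}} = \frac{1}{\left(-81\right)^{2}} = \frac{1}{6561}$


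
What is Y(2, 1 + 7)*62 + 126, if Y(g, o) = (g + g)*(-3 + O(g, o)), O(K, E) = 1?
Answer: -370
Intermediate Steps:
Y(g, o) = -4*g (Y(g, o) = (g + g)*(-3 + 1) = (2*g)*(-2) = -4*g)
Y(2, 1 + 7)*62 + 126 = -4*2*62 + 126 = -8*62 + 126 = -496 + 126 = -370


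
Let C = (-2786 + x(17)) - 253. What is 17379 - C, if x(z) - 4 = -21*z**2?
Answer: 26483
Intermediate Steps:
x(z) = 4 - 21*z**2
C = -9104 (C = (-2786 + (4 - 21*17**2)) - 253 = (-2786 + (4 - 21*289)) - 253 = (-2786 + (4 - 6069)) - 253 = (-2786 - 6065) - 253 = -8851 - 253 = -9104)
17379 - C = 17379 - 1*(-9104) = 17379 + 9104 = 26483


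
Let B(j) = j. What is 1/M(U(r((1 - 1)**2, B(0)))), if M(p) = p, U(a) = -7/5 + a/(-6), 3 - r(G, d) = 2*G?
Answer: -10/19 ≈ -0.52632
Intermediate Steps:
r(G, d) = 3 - 2*G
U(a) = -7/5 - a/6 (U(a) = -7*1/5 + a*(-1/6) = -7/5 - a/6)
1/M(U(r((1 - 1)**2, B(0)))) = 1/(-7/5 - (3 - 2*(1 - 1)**2)/6) = 1/(-7/5 - (3 - 2*0**2)/6) = 1/(-7/5 - (3 - 2*0)/6) = 1/(-7/5 - (3 + 0)/6) = 1/(-7/5 - 1/6*3) = 1/(-7/5 - 1/2) = 1/(-19/10) = -10/19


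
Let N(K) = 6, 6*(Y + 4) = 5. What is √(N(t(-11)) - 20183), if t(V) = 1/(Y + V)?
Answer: I*√20177 ≈ 142.05*I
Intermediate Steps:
Y = -19/6 (Y = -4 + (⅙)*5 = -4 + ⅚ = -19/6 ≈ -3.1667)
t(V) = 1/(-19/6 + V)
√(N(t(-11)) - 20183) = √(6 - 20183) = √(-20177) = I*√20177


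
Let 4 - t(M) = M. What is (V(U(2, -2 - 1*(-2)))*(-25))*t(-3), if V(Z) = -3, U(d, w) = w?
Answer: 525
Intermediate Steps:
t(M) = 4 - M
(V(U(2, -2 - 1*(-2)))*(-25))*t(-3) = (-3*(-25))*(4 - 1*(-3)) = 75*(4 + 3) = 75*7 = 525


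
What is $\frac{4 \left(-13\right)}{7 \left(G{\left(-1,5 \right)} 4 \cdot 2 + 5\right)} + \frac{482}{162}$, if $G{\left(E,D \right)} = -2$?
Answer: $\frac{22769}{6237} \approx 3.6506$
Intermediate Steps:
$\frac{4 \left(-13\right)}{7 \left(G{\left(-1,5 \right)} 4 \cdot 2 + 5\right)} + \frac{482}{162} = \frac{4 \left(-13\right)}{7 \left(\left(-2\right) 4 \cdot 2 + 5\right)} + \frac{482}{162} = - \frac{52}{7 \left(\left(-8\right) 2 + 5\right)} + 482 \cdot \frac{1}{162} = - \frac{52}{7 \left(-16 + 5\right)} + \frac{241}{81} = - \frac{52}{7 \left(-11\right)} + \frac{241}{81} = - \frac{52}{-77} + \frac{241}{81} = \left(-52\right) \left(- \frac{1}{77}\right) + \frac{241}{81} = \frac{52}{77} + \frac{241}{81} = \frac{22769}{6237}$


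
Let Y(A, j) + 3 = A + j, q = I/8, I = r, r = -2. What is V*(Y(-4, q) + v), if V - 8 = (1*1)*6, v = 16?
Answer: 245/2 ≈ 122.50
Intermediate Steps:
V = 14 (V = 8 + (1*1)*6 = 8 + 1*6 = 8 + 6 = 14)
I = -2
q = -¼ (q = -2/8 = -2*⅛ = -¼ ≈ -0.25000)
Y(A, j) = -3 + A + j (Y(A, j) = -3 + (A + j) = -3 + A + j)
V*(Y(-4, q) + v) = 14*((-3 - 4 - ¼) + 16) = 14*(-29/4 + 16) = 14*(35/4) = 245/2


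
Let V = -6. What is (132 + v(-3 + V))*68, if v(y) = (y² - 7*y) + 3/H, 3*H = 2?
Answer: 19074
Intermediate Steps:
H = ⅔ (H = (⅓)*2 = ⅔ ≈ 0.66667)
v(y) = 9/2 + y² - 7*y (v(y) = (y² - 7*y) + 3/(⅔) = (y² - 7*y) + 3*(3/2) = (y² - 7*y) + 9/2 = 9/2 + y² - 7*y)
(132 + v(-3 + V))*68 = (132 + (9/2 + (-3 - 6)*(-7 + (-3 - 6))))*68 = (132 + (9/2 - 9*(-7 - 9)))*68 = (132 + (9/2 - 9*(-16)))*68 = (132 + (9/2 + 144))*68 = (132 + 297/2)*68 = (561/2)*68 = 19074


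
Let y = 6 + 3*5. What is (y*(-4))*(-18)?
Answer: 1512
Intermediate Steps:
y = 21 (y = 6 + 15 = 21)
(y*(-4))*(-18) = (21*(-4))*(-18) = -84*(-18) = 1512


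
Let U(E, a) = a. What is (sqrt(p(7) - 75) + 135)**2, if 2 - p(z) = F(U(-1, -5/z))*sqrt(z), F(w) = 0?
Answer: (135 + I*sqrt(73))**2 ≈ 18152.0 + 2306.9*I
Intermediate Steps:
p(z) = 2 (p(z) = 2 - 0*sqrt(z) = 2 - 1*0 = 2 + 0 = 2)
(sqrt(p(7) - 75) + 135)**2 = (sqrt(2 - 75) + 135)**2 = (sqrt(-73) + 135)**2 = (I*sqrt(73) + 135)**2 = (135 + I*sqrt(73))**2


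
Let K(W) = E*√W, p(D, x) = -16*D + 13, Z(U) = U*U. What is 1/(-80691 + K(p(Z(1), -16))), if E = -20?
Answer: I/(-80691*I + 20*√3) ≈ -1.2393e-5 + 5.3204e-9*I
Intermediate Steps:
Z(U) = U²
p(D, x) = 13 - 16*D
K(W) = -20*√W
1/(-80691 + K(p(Z(1), -16))) = 1/(-80691 - 20*√(13 - 16*1²)) = 1/(-80691 - 20*√(13 - 16*1)) = 1/(-80691 - 20*√(13 - 16)) = 1/(-80691 - 20*I*√3)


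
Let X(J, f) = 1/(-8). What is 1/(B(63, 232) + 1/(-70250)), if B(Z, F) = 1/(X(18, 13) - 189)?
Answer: -106288250/563513 ≈ -188.62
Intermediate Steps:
X(J, f) = -⅛
B(Z, F) = -8/1513 (B(Z, F) = 1/(-⅛ - 189) = 1/(-1513/8) = -8/1513)
1/(B(63, 232) + 1/(-70250)) = 1/(-8/1513 + 1/(-70250)) = 1/(-8/1513 - 1/70250) = 1/(-563513/106288250) = -106288250/563513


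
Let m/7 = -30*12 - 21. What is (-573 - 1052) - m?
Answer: 1042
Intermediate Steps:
m = -2667 (m = 7*(-30*12 - 21) = 7*(-360 - 21) = 7*(-381) = -2667)
(-573 - 1052) - m = (-573 - 1052) - 1*(-2667) = -1625 + 2667 = 1042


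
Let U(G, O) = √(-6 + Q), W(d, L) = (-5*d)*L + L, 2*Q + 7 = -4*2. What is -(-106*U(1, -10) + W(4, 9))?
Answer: 171 + 159*I*√6 ≈ 171.0 + 389.47*I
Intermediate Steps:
Q = -15/2 (Q = -7/2 + (-4*2)/2 = -7/2 + (½)*(-8) = -7/2 - 4 = -15/2 ≈ -7.5000)
W(d, L) = L - 5*L*d (W(d, L) = -5*L*d + L = L - 5*L*d)
U(G, O) = 3*I*√6/2 (U(G, O) = √(-6 - 15/2) = √(-27/2) = 3*I*√6/2)
-(-106*U(1, -10) + W(4, 9)) = -(-159*I*√6 + 9*(1 - 5*4)) = -(-159*I*√6 + 9*(1 - 20)) = -(-159*I*√6 + 9*(-19)) = -(-159*I*√6 - 171) = -(-171 - 159*I*√6) = 171 + 159*I*√6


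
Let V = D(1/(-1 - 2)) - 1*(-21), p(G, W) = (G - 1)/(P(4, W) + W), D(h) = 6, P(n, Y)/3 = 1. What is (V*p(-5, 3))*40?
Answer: -1080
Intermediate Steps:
P(n, Y) = 3 (P(n, Y) = 3*1 = 3)
p(G, W) = (-1 + G)/(3 + W) (p(G, W) = (G - 1)/(3 + W) = (-1 + G)/(3 + W))
V = 27 (V = 6 - 1*(-21) = 6 + 21 = 27)
(V*p(-5, 3))*40 = (27*((-1 - 5)/(3 + 3)))*40 = (27*(-6/6))*40 = (27*((1/6)*(-6)))*40 = (27*(-1))*40 = -27*40 = -1080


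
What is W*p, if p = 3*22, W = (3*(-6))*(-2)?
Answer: 2376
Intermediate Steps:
W = 36 (W = -18*(-2) = 36)
p = 66
W*p = 36*66 = 2376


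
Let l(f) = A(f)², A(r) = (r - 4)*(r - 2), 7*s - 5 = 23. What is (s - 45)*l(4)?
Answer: 0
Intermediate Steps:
s = 4 (s = 5/7 + (⅐)*23 = 5/7 + 23/7 = 4)
A(r) = (-4 + r)*(-2 + r)
l(f) = (8 + f² - 6*f)²
(s - 45)*l(4) = (4 - 45)*(8 + 4² - 6*4)² = -41*(8 + 16 - 24)² = -41*0² = -41*0 = 0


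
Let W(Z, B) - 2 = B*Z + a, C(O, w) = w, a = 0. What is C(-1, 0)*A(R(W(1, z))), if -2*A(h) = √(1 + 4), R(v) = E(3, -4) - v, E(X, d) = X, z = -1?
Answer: 0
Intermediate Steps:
W(Z, B) = 2 + B*Z (W(Z, B) = 2 + (B*Z + 0) = 2 + B*Z)
R(v) = 3 - v
A(h) = -√5/2 (A(h) = -√(1 + 4)/2 = -√5/2)
C(-1, 0)*A(R(W(1, z))) = 0*(-√5/2) = 0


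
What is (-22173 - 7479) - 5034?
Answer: -34686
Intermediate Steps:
(-22173 - 7479) - 5034 = -29652 - 5034 = -34686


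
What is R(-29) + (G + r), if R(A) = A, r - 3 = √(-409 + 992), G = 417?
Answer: 391 + √583 ≈ 415.15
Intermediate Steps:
r = 3 + √583 (r = 3 + √(-409 + 992) = 3 + √583 ≈ 27.145)
R(-29) + (G + r) = -29 + (417 + (3 + √583)) = -29 + (420 + √583) = 391 + √583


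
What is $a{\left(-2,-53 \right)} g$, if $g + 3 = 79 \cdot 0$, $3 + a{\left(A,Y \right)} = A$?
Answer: $15$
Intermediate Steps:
$a{\left(A,Y \right)} = -3 + A$
$g = -3$ ($g = -3 + 79 \cdot 0 = -3 + 0 = -3$)
$a{\left(-2,-53 \right)} g = \left(-3 - 2\right) \left(-3\right) = \left(-5\right) \left(-3\right) = 15$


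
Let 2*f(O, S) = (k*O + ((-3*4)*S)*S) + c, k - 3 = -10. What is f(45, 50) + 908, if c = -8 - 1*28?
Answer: -28535/2 ≈ -14268.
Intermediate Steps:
k = -7 (k = 3 - 10 = -7)
c = -36 (c = -8 - 28 = -36)
f(O, S) = -18 - 6*S² - 7*O/2 (f(O, S) = ((-7*O + ((-3*4)*S)*S) - 36)/2 = ((-7*O + (-12*S)*S) - 36)/2 = ((-7*O - 12*S²) - 36)/2 = ((-12*S² - 7*O) - 36)/2 = (-36 - 12*S² - 7*O)/2 = -18 - 6*S² - 7*O/2)
f(45, 50) + 908 = (-18 - 6*50² - 7/2*45) + 908 = (-18 - 6*2500 - 315/2) + 908 = (-18 - 15000 - 315/2) + 908 = -30351/2 + 908 = -28535/2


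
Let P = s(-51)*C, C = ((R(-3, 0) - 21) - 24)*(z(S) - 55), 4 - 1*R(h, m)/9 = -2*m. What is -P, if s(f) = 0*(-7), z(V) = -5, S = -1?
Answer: 0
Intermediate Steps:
s(f) = 0
R(h, m) = 36 + 18*m (R(h, m) = 36 - (-18)*m = 36 + 18*m)
C = 540 (C = (((36 + 18*0) - 21) - 24)*(-5 - 55) = (((36 + 0) - 21) - 24)*(-60) = ((36 - 21) - 24)*(-60) = (15 - 24)*(-60) = -9*(-60) = 540)
P = 0 (P = 0*540 = 0)
-P = -1*0 = 0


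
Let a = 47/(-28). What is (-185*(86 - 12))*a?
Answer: 321715/14 ≈ 22980.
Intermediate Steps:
a = -47/28 (a = 47*(-1/28) = -47/28 ≈ -1.6786)
(-185*(86 - 12))*a = -185*(86 - 12)*(-47/28) = -185*74*(-47/28) = -13690*(-47/28) = 321715/14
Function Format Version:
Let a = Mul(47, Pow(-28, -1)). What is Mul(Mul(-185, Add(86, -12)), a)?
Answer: Rational(321715, 14) ≈ 22980.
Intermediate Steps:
a = Rational(-47, 28) (a = Mul(47, Rational(-1, 28)) = Rational(-47, 28) ≈ -1.6786)
Mul(Mul(-185, Add(86, -12)), a) = Mul(Mul(-185, Add(86, -12)), Rational(-47, 28)) = Mul(Mul(-185, 74), Rational(-47, 28)) = Mul(-13690, Rational(-47, 28)) = Rational(321715, 14)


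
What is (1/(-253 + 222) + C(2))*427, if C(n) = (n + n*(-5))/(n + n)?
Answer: -26901/31 ≈ -867.77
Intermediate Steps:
C(n) = -2 (C(n) = (n - 5*n)/((2*n)) = (-4*n)*(1/(2*n)) = -2)
(1/(-253 + 222) + C(2))*427 = (1/(-253 + 222) - 2)*427 = (1/(-31) - 2)*427 = (-1/31 - 2)*427 = -63/31*427 = -26901/31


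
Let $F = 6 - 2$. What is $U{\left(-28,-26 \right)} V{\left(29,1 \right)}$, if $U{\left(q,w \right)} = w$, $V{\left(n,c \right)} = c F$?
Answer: $-104$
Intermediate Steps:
$F = 4$ ($F = 6 - 2 = 4$)
$V{\left(n,c \right)} = 4 c$ ($V{\left(n,c \right)} = c 4 = 4 c$)
$U{\left(-28,-26 \right)} V{\left(29,1 \right)} = - 26 \cdot 4 \cdot 1 = \left(-26\right) 4 = -104$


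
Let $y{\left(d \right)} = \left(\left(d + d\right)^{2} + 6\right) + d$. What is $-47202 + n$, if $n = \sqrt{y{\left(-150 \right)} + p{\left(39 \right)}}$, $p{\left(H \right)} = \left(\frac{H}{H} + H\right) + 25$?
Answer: $-47202 + \sqrt{89921} \approx -46902.0$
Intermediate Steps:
$p{\left(H \right)} = 26 + H$ ($p{\left(H \right)} = \left(1 + H\right) + 25 = 26 + H$)
$y{\left(d \right)} = 6 + d + 4 d^{2}$ ($y{\left(d \right)} = \left(\left(2 d\right)^{2} + 6\right) + d = \left(4 d^{2} + 6\right) + d = \left(6 + 4 d^{2}\right) + d = 6 + d + 4 d^{2}$)
$n = \sqrt{89921}$ ($n = \sqrt{\left(6 - 150 + 4 \left(-150\right)^{2}\right) + \left(26 + 39\right)} = \sqrt{\left(6 - 150 + 4 \cdot 22500\right) + 65} = \sqrt{\left(6 - 150 + 90000\right) + 65} = \sqrt{89856 + 65} = \sqrt{89921} \approx 299.87$)
$-47202 + n = -47202 + \sqrt{89921}$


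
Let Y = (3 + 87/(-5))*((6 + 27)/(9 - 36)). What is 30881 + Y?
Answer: 154493/5 ≈ 30899.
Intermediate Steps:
Y = 88/5 (Y = (3 + 87*(-⅕))*(33/(-27)) = (3 - 87/5)*(33*(-1/27)) = -72/5*(-11/9) = 88/5 ≈ 17.600)
30881 + Y = 30881 + 88/5 = 154493/5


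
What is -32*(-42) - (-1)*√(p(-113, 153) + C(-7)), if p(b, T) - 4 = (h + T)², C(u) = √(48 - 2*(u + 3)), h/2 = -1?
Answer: 1344 + √(22805 + 2*√14) ≈ 1495.0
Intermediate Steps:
h = -2 (h = 2*(-1) = -2)
C(u) = √(42 - 2*u) (C(u) = √(48 - 2*(3 + u)) = √(48 + (-6 - 2*u)) = √(42 - 2*u))
p(b, T) = 4 + (-2 + T)²
-32*(-42) - (-1)*√(p(-113, 153) + C(-7)) = -32*(-42) - (-1)*√((4 + (-2 + 153)²) + √(42 - 2*(-7))) = 1344 - (-1)*√((4 + 151²) + √(42 + 14)) = 1344 - (-1)*√((4 + 22801) + √56) = 1344 - (-1)*√(22805 + 2*√14) = 1344 + √(22805 + 2*√14)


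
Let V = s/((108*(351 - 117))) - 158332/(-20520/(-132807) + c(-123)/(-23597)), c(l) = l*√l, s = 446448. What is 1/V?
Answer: 1053*(-53801160*I + 1815029*√123)/(2*(16881584729*√123 + 29026510945849578*I)) ≈ -9.7588e-7 - 3.6513e-7*I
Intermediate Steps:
c(l) = l^(3/2)
V = 18602/1053 - 158332/(6840/44269 + 123*I*√123/23597) (V = 446448/((108*(351 - 117))) - 158332/(-20520/(-132807) + (-123)^(3/2)/(-23597)) = 446448/((108*234)) - 158332/(-20520*(-1/132807) - 123*I*√123*(-1/23597)) = 446448/25272 - 158332/(6840/44269 + 123*I*√123/23597) = 446448*(1/25272) - 158332/(6840/44269 + 123*I*√123/23597) = 18602/1053 - 158332/(6840/44269 + 123*I*√123/23597) ≈ -8.9888e+5 + 3.3632e+5*I)
1/V = 1/(-1041104127233203362384758/1158218371671324093 + 300198674554845995404*I*√123/9899302321977129)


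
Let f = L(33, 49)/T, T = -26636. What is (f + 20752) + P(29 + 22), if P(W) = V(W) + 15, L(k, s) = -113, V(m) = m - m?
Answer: 553149925/26636 ≈ 20767.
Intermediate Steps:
V(m) = 0
P(W) = 15 (P(W) = 0 + 15 = 15)
f = 113/26636 (f = -113/(-26636) = -113*(-1/26636) = 113/26636 ≈ 0.0042424)
(f + 20752) + P(29 + 22) = (113/26636 + 20752) + 15 = 552750385/26636 + 15 = 553149925/26636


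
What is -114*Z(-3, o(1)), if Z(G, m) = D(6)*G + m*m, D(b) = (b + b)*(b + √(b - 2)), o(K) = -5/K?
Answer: 29982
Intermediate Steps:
D(b) = 2*b*(b + √(-2 + b)) (D(b) = (2*b)*(b + √(-2 + b)) = 2*b*(b + √(-2 + b)))
Z(G, m) = m² + 96*G (Z(G, m) = (2*6*(6 + √(-2 + 6)))*G + m*m = (2*6*(6 + √4))*G + m² = (2*6*(6 + 2))*G + m² = (2*6*8)*G + m² = 96*G + m² = m² + 96*G)
-114*Z(-3, o(1)) = -114*((-5/1)² + 96*(-3)) = -114*((-5*1)² - 288) = -114*((-5)² - 288) = -114*(25 - 288) = -114*(-263) = 29982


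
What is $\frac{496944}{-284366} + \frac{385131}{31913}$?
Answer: $\frac{46829594037}{4537486079} \approx 10.321$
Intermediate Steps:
$\frac{496944}{-284366} + \frac{385131}{31913} = 496944 \left(- \frac{1}{284366}\right) + 385131 \cdot \frac{1}{31913} = - \frac{248472}{142183} + \frac{385131}{31913} = \frac{46829594037}{4537486079}$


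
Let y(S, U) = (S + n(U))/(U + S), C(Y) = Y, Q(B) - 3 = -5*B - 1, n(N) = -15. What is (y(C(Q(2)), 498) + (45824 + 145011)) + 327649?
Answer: 254057137/490 ≈ 5.1848e+5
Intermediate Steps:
Q(B) = 2 - 5*B (Q(B) = 3 + (-5*B - 1) = 3 + (-1 - 5*B) = 2 - 5*B)
y(S, U) = (-15 + S)/(S + U) (y(S, U) = (S - 15)/(U + S) = (-15 + S)/(S + U))
(y(C(Q(2)), 498) + (45824 + 145011)) + 327649 = ((-15 + (2 - 5*2))/((2 - 5*2) + 498) + (45824 + 145011)) + 327649 = ((-15 + (2 - 10))/((2 - 10) + 498) + 190835) + 327649 = ((-15 - 8)/(-8 + 498) + 190835) + 327649 = (-23/490 + 190835) + 327649 = 93509127/490 + 327649 = 254057137/490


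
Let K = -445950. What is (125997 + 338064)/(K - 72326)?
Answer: -464061/518276 ≈ -0.89539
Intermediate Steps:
(125997 + 338064)/(K - 72326) = (125997 + 338064)/(-445950 - 72326) = 464061/(-518276) = 464061*(-1/518276) = -464061/518276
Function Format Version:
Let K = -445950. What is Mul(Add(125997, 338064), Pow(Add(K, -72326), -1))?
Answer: Rational(-464061, 518276) ≈ -0.89539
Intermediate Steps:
Mul(Add(125997, 338064), Pow(Add(K, -72326), -1)) = Mul(Add(125997, 338064), Pow(Add(-445950, -72326), -1)) = Mul(464061, Pow(-518276, -1)) = Mul(464061, Rational(-1, 518276)) = Rational(-464061, 518276)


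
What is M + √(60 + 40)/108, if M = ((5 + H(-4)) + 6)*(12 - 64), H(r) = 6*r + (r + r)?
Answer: 58973/54 ≈ 1092.1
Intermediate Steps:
H(r) = 8*r (H(r) = 6*r + 2*r = 8*r)
M = 1092 (M = ((5 + 8*(-4)) + 6)*(12 - 64) = ((5 - 32) + 6)*(-52) = (-27 + 6)*(-52) = -21*(-52) = 1092)
M + √(60 + 40)/108 = 1092 + √(60 + 40)/108 = 1092 + √100*(1/108) = 1092 + 10*(1/108) = 1092 + 5/54 = 58973/54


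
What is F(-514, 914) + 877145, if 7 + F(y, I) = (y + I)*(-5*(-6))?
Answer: 889138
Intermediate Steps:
F(y, I) = -7 + 30*I + 30*y (F(y, I) = -7 + (y + I)*(-5*(-6)) = -7 + (I + y)*30 = -7 + (30*I + 30*y) = -7 + 30*I + 30*y)
F(-514, 914) + 877145 = (-7 + 30*914 + 30*(-514)) + 877145 = (-7 + 27420 - 15420) + 877145 = 11993 + 877145 = 889138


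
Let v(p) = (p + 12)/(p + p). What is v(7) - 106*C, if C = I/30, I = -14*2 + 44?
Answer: -11587/210 ≈ -55.176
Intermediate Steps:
I = 16 (I = -28 + 44 = 16)
C = 8/15 (C = 16/30 = 16*(1/30) = 8/15 ≈ 0.53333)
v(p) = (12 + p)/(2*p) (v(p) = (12 + p)/((2*p)) = (12 + p)*(1/(2*p)) = (12 + p)/(2*p))
v(7) - 106*C = (1/2)*(12 + 7)/7 - 106*8/15 = (1/2)*(1/7)*19 - 848/15 = 19/14 - 848/15 = -11587/210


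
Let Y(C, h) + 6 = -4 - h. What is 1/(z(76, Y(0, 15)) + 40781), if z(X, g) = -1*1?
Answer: 1/40780 ≈ 2.4522e-5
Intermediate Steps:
Y(C, h) = -10 - h (Y(C, h) = -6 + (-4 - h) = -10 - h)
z(X, g) = -1
1/(z(76, Y(0, 15)) + 40781) = 1/(-1 + 40781) = 1/40780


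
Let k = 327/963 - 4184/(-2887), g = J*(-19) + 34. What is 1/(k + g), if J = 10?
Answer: -926727/142911665 ≈ -0.0064846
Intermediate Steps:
g = -156 (g = 10*(-19) + 34 = -190 + 34 = -156)
k = 1657747/926727 (k = 327*(1/963) - 4184*(-1/2887) = 109/321 + 4184/2887 = 1657747/926727 ≈ 1.7888)
1/(k + g) = 1/(1657747/926727 - 156) = 1/(-142911665/926727) = -926727/142911665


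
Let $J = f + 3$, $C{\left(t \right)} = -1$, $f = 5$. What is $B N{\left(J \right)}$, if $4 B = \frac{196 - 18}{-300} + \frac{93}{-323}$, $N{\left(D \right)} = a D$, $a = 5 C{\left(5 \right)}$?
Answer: $\frac{42697}{4845} \approx 8.8126$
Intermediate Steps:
$J = 8$ ($J = 5 + 3 = 8$)
$a = -5$ ($a = 5 \left(-1\right) = -5$)
$N{\left(D \right)} = - 5 D$
$B = - \frac{42697}{193800}$ ($B = \frac{\frac{196 - 18}{-300} + \frac{93}{-323}}{4} = \frac{\left(196 - 18\right) \left(- \frac{1}{300}\right) + 93 \left(- \frac{1}{323}\right)}{4} = \frac{178 \left(- \frac{1}{300}\right) - \frac{93}{323}}{4} = \frac{- \frac{89}{150} - \frac{93}{323}}{4} = \frac{1}{4} \left(- \frac{42697}{48450}\right) = - \frac{42697}{193800} \approx -0.22031$)
$B N{\left(J \right)} = - \frac{42697 \left(\left(-5\right) 8\right)}{193800} = \left(- \frac{42697}{193800}\right) \left(-40\right) = \frac{42697}{4845}$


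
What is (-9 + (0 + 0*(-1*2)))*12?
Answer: -108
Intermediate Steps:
(-9 + (0 + 0*(-1*2)))*12 = (-9 + (0 + 0*(-2)))*12 = (-9 + (0 + 0))*12 = (-9 + 0)*12 = -9*12 = -108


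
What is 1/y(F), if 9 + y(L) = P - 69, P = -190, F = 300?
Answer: -1/268 ≈ -0.0037313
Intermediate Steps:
y(L) = -268 (y(L) = -9 + (-190 - 69) = -9 - 259 = -268)
1/y(F) = 1/(-268) = -1/268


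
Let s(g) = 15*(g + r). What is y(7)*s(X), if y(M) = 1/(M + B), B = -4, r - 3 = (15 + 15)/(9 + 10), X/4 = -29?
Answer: -10585/19 ≈ -557.11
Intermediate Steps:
X = -116 (X = 4*(-29) = -116)
r = 87/19 (r = 3 + (15 + 15)/(9 + 10) = 3 + 30/19 = 87/19 ≈ 4.5789)
s(g) = 1305/19 + 15*g (s(g) = 15*(g + 87/19) = 15*(87/19 + g) = 1305/19 + 15*g)
y(M) = 1/(-4 + M) (y(M) = 1/(M - 4) = 1/(-4 + M))
y(7)*s(X) = (1305/19 + 15*(-116))/(-4 + 7) = (1305/19 - 1740)/3 = (⅓)*(-31755/19) = -10585/19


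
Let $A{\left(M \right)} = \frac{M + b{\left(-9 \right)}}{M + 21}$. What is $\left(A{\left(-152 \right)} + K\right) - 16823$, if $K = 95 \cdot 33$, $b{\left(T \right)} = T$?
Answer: $- \frac{1792967}{131} \approx -13687.0$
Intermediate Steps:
$A{\left(M \right)} = \frac{-9 + M}{21 + M}$ ($A{\left(M \right)} = \frac{M - 9}{M + 21} = \frac{-9 + M}{21 + M}$)
$K = 3135$
$\left(A{\left(-152 \right)} + K\right) - 16823 = \left(\frac{-9 - 152}{21 - 152} + 3135\right) - 16823 = \left(\frac{1}{-131} \left(-161\right) + 3135\right) - 16823 = \left(\left(- \frac{1}{131}\right) \left(-161\right) + 3135\right) - 16823 = \left(\frac{161}{131} + 3135\right) - 16823 = \frac{410846}{131} - 16823 = - \frac{1792967}{131}$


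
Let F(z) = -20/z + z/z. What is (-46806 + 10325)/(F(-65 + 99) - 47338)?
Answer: 620177/804739 ≈ 0.77066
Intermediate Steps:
F(z) = 1 - 20/z (F(z) = -20/z + 1 = 1 - 20/z)
(-46806 + 10325)/(F(-65 + 99) - 47338) = (-46806 + 10325)/((-20 + (-65 + 99))/(-65 + 99) - 47338) = -36481/((-20 + 34)/34 - 47338) = -36481/((1/34)*14 - 47338) = -36481/(7/17 - 47338) = -36481/(-804739/17) = -36481*(-17/804739) = 620177/804739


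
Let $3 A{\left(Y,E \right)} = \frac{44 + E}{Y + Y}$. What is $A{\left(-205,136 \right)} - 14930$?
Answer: $- \frac{612136}{41} \approx -14930.0$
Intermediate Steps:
$A{\left(Y,E \right)} = \frac{44 + E}{6 Y}$ ($A{\left(Y,E \right)} = \frac{\left(44 + E\right) \frac{1}{Y + Y}}{3} = \frac{\left(44 + E\right) \frac{1}{2 Y}}{3} = \frac{\frac{1}{2} \frac{1}{Y} \left(44 + E\right)}{3} = \frac{44 + E}{6 Y}$)
$A{\left(-205,136 \right)} - 14930 = \frac{44 + 136}{6 \left(-205\right)} - 14930 = \frac{1}{6} \left(- \frac{1}{205}\right) 180 - 14930 = - \frac{6}{41} - 14930 = - \frac{612136}{41}$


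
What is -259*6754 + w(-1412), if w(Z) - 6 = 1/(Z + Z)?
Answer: -4939966721/2824 ≈ -1.7493e+6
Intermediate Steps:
w(Z) = 6 + 1/(2*Z) (w(Z) = 6 + 1/(Z + Z) = 6 + 1/(2*Z))
-259*6754 + w(-1412) = -259*6754 + (6 + (1/2)/(-1412)) = -1749286 + (6 + (1/2)*(-1/1412)) = -1749286 + (6 - 1/2824) = -1749286 + 16943/2824 = -4939966721/2824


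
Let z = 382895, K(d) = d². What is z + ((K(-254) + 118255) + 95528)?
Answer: 661194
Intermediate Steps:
z + ((K(-254) + 118255) + 95528) = 382895 + (((-254)² + 118255) + 95528) = 382895 + ((64516 + 118255) + 95528) = 382895 + (182771 + 95528) = 382895 + 278299 = 661194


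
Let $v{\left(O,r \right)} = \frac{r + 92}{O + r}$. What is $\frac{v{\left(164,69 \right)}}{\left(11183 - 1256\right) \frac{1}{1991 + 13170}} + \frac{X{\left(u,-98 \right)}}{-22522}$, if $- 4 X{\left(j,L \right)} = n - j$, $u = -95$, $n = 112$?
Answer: $\frac{220376480185}{208372733208} \approx 1.0576$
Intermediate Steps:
$v{\left(O,r \right)} = \frac{92 + r}{O + r}$
$X{\left(j,L \right)} = -28 + \frac{j}{4}$ ($X{\left(j,L \right)} = - \frac{112 - j}{4} = -28 + \frac{j}{4}$)
$\frac{v{\left(164,69 \right)}}{\left(11183 - 1256\right) \frac{1}{1991 + 13170}} + \frac{X{\left(u,-98 \right)}}{-22522} = \frac{\frac{1}{164 + 69} \left(92 + 69\right)}{\left(11183 - 1256\right) \frac{1}{1991 + 13170}} + \frac{-28 + \frac{1}{4} \left(-95\right)}{-22522} = \frac{\frac{1}{233} \cdot 161}{9927 \cdot \frac{1}{15161}} + \left(-28 - \frac{95}{4}\right) \left(- \frac{1}{22522}\right) = \frac{\frac{1}{233} \cdot 161}{9927 \cdot \frac{1}{15161}} - - \frac{207}{90088} = \frac{161}{233 \cdot \frac{9927}{15161}} + \frac{207}{90088} = \frac{161}{233} \cdot \frac{15161}{9927} + \frac{207}{90088} = \frac{2440921}{2312991} + \frac{207}{90088} = \frac{220376480185}{208372733208}$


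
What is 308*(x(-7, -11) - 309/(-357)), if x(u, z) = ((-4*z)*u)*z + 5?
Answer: 17770280/17 ≈ 1.0453e+6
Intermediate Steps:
x(u, z) = 5 - 4*u*z² (x(u, z) = (-4*u*z)*z + 5 = -4*u*z² + 5 = 5 - 4*u*z²)
308*(x(-7, -11) - 309/(-357)) = 308*((5 - 4*(-7)*(-11)²) - 309/(-357)) = 308*((5 - 4*(-7)*121) - 309*(-1/357)) = 308*((5 + 3388) + 103/119) = 308*(3393 + 103/119) = 308*(403870/119) = 17770280/17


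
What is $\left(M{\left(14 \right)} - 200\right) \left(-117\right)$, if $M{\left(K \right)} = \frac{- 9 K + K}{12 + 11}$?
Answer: $\frac{551304}{23} \approx 23970.0$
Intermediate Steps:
$M{\left(K \right)} = - \frac{8 K}{23}$ ($M{\left(K \right)} = \frac{\left(-8\right) K}{23} = - 8 K \frac{1}{23} = - \frac{8 K}{23}$)
$\left(M{\left(14 \right)} - 200\right) \left(-117\right) = \left(\left(- \frac{8}{23}\right) 14 - 200\right) \left(-117\right) = \left(- \frac{112}{23} - 200\right) \left(-117\right) = \left(- \frac{4712}{23}\right) \left(-117\right) = \frac{551304}{23}$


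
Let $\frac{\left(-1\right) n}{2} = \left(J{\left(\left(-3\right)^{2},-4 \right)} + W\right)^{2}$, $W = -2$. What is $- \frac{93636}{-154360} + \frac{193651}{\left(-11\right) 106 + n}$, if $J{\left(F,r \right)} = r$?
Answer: $- \frac{109470761}{702565} \approx -155.82$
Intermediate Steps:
$n = -72$ ($n = - 2 \left(-4 - 2\right)^{2} = - 2 \left(-6\right)^{2} = \left(-2\right) 36 = -72$)
$- \frac{93636}{-154360} + \frac{193651}{\left(-11\right) 106 + n} = - \frac{93636}{-154360} + \frac{193651}{\left(-11\right) 106 - 72} = \left(-93636\right) \left(- \frac{1}{154360}\right) + \frac{193651}{-1166 - 72} = \frac{1377}{2270} + \frac{193651}{-1238} = \frac{1377}{2270} + 193651 \left(- \frac{1}{1238}\right) = \frac{1377}{2270} - \frac{193651}{1238} = - \frac{109470761}{702565}$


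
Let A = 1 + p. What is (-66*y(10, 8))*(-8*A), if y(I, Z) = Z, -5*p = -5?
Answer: 8448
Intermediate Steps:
p = 1 (p = -⅕*(-5) = 1)
A = 2 (A = 1 + 1 = 2)
(-66*y(10, 8))*(-8*A) = (-66*8)*(-8*2) = -528*(-16) = 8448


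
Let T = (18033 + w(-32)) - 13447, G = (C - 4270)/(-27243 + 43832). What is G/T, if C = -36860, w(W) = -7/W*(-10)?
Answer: -73120/135183761 ≈ -0.00054089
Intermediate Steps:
w(W) = 70/W
G = -41130/16589 (G = (-36860 - 4270)/(-27243 + 43832) = -41130/16589 ≈ -2.4794)
T = 73341/16 (T = (18033 + 70/(-32)) - 13447 = (18033 + 70*(-1/32)) - 13447 = (18033 - 35/16) - 13447 = 288493/16 - 13447 = 73341/16 ≈ 4583.8)
G/T = -41130/(16589*73341/16) = -41130/16589*16/73341 = -73120/135183761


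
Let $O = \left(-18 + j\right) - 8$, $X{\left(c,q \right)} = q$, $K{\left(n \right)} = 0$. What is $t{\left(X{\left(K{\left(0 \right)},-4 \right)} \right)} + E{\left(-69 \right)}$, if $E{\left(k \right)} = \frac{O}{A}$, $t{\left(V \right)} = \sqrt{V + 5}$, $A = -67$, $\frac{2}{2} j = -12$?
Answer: $\frac{105}{67} \approx 1.5672$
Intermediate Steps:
$j = -12$
$O = -38$ ($O = \left(-18 - 12\right) - 8 = -30 - 8 = -38$)
$t{\left(V \right)} = \sqrt{5 + V}$
$E{\left(k \right)} = \frac{38}{67}$ ($E{\left(k \right)} = - \frac{38}{-67} = \left(-38\right) \left(- \frac{1}{67}\right) = \frac{38}{67}$)
$t{\left(X{\left(K{\left(0 \right)},-4 \right)} \right)} + E{\left(-69 \right)} = \sqrt{5 - 4} + \frac{38}{67} = \sqrt{1} + \frac{38}{67} = 1 + \frac{38}{67} = \frac{105}{67}$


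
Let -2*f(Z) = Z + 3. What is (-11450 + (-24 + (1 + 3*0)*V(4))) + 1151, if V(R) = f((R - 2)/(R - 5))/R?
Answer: -82585/8 ≈ -10323.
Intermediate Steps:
f(Z) = -3/2 - Z/2 (f(Z) = -(Z + 3)/2 = -(3 + Z)/2 = -3/2 - Z/2)
V(R) = (-3/2 - (-2 + R)/(2*(-5 + R)))/R (V(R) = (-3/2 - (R - 2)/(2*(R - 5)))/R = (-3/2 - (-2 + R)/(2*(-5 + R)))/R)
(-11450 + (-24 + (1 + 3*0)*V(4))) + 1151 = (-11450 + (-24 + (1 + 3*0)*((1/2)*(17 - 4*4)/(4*(-5 + 4))))) + 1151 = (-11450 + (-24 + (1 + 0)*((1/2)*(1/4)*(17 - 16)/(-1)))) + 1151 = (-11450 + (-24 + 1*((1/2)*(1/4)*(-1)*1))) + 1151 = (-11450 + (-24 + 1*(-1/8))) + 1151 = (-11450 + (-24 - 1/8)) + 1151 = (-11450 - 193/8) + 1151 = -91793/8 + 1151 = -82585/8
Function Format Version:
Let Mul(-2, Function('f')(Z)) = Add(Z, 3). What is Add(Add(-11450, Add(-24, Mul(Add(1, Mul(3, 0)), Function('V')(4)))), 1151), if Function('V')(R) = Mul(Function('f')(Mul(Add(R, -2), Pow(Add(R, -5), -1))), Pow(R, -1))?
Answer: Rational(-82585, 8) ≈ -10323.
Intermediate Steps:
Function('f')(Z) = Add(Rational(-3, 2), Mul(Rational(-1, 2), Z)) (Function('f')(Z) = Mul(Rational(-1, 2), Add(Z, 3)) = Mul(Rational(-1, 2), Add(3, Z)) = Add(Rational(-3, 2), Mul(Rational(-1, 2), Z)))
Function('V')(R) = Mul(Pow(R, -1), Add(Rational(-3, 2), Mul(Rational(-1, 2), Pow(Add(-5, R), -1), Add(-2, R)))) (Function('V')(R) = Mul(Add(Rational(-3, 2), Mul(Rational(-1, 2), Mul(Add(R, -2), Pow(Add(R, -5), -1)))), Pow(R, -1)) = Mul(Add(Rational(-3, 2), Mul(Rational(-1, 2), Mul(Add(-2, R), Pow(Add(-5, R), -1)))), Pow(R, -1)) = Mul(Add(Rational(-3, 2), Mul(Rational(-1, 2), Mul(Pow(Add(-5, R), -1), Add(-2, R)))), Pow(R, -1)) = Mul(Add(Rational(-3, 2), Mul(Rational(-1, 2), Pow(Add(-5, R), -1), Add(-2, R))), Pow(R, -1)) = Mul(Pow(R, -1), Add(Rational(-3, 2), Mul(Rational(-1, 2), Pow(Add(-5, R), -1), Add(-2, R)))))
Add(Add(-11450, Add(-24, Mul(Add(1, Mul(3, 0)), Function('V')(4)))), 1151) = Add(Add(-11450, Add(-24, Mul(Add(1, Mul(3, 0)), Mul(Rational(1, 2), Pow(4, -1), Pow(Add(-5, 4), -1), Add(17, Mul(-4, 4)))))), 1151) = Add(Add(-11450, Add(-24, Mul(Add(1, 0), Mul(Rational(1, 2), Rational(1, 4), Pow(-1, -1), Add(17, -16))))), 1151) = Add(Add(-11450, Add(-24, Mul(1, Mul(Rational(1, 2), Rational(1, 4), -1, 1)))), 1151) = Add(Add(-11450, Add(-24, Mul(1, Rational(-1, 8)))), 1151) = Add(Add(-11450, Add(-24, Rational(-1, 8))), 1151) = Add(Add(-11450, Rational(-193, 8)), 1151) = Add(Rational(-91793, 8), 1151) = Rational(-82585, 8)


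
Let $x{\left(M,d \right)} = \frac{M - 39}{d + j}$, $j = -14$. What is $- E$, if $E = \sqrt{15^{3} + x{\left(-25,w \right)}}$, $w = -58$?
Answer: $- \frac{\sqrt{30383}}{3} \approx -58.102$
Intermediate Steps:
$x{\left(M,d \right)} = \frac{-39 + M}{-14 + d}$ ($x{\left(M,d \right)} = \frac{M - 39}{d - 14} = \frac{-39 + M}{-14 + d}$)
$E = \frac{\sqrt{30383}}{3}$ ($E = \sqrt{15^{3} + \frac{-39 - 25}{-14 - 58}} = \sqrt{3375 + \frac{1}{-72} \left(-64\right)} = \sqrt{3375 - - \frac{8}{9}} = \sqrt{3375 + \frac{8}{9}} = \sqrt{\frac{30383}{9}} = \frac{\sqrt{30383}}{3} \approx 58.102$)
$- E = - \frac{\sqrt{30383}}{3}$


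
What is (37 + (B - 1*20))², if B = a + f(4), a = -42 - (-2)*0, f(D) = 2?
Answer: 529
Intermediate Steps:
a = -42 (a = -42 - 1*0 = -42 + 0 = -42)
B = -40 (B = -42 + 2 = -40)
(37 + (B - 1*20))² = (37 + (-40 - 1*20))² = (37 + (-40 - 20))² = (37 - 60)² = (-23)² = 529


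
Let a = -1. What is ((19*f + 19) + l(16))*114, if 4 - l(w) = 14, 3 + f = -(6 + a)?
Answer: -16302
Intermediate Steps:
f = -8 (f = -3 - (6 - 1) = -3 - 1*5 = -3 - 5 = -8)
l(w) = -10 (l(w) = 4 - 1*14 = 4 - 14 = -10)
((19*f + 19) + l(16))*114 = ((19*(-8) + 19) - 10)*114 = ((-152 + 19) - 10)*114 = (-133 - 10)*114 = -143*114 = -16302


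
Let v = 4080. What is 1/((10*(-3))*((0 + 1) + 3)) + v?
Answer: 489599/120 ≈ 4080.0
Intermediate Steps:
1/((10*(-3))*((0 + 1) + 3)) + v = 1/((10*(-3))*((0 + 1) + 3)) + 4080 = 1/(-30*(1 + 3)) + 4080 = 1/(-30*4) + 4080 = 1/(-120) + 4080 = -1/120 + 4080 = 489599/120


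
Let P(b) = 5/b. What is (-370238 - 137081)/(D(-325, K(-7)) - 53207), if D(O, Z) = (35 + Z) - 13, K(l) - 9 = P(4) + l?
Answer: 2029276/212727 ≈ 9.5393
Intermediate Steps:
K(l) = 41/4 + l (K(l) = 9 + (5/4 + l) = 41/4 + l)
D(O, Z) = 22 + Z
(-370238 - 137081)/(D(-325, K(-7)) - 53207) = (-370238 - 137081)/((22 + (41/4 - 7)) - 53207) = -507319/((22 + 13/4) - 53207) = -507319/(101/4 - 53207) = -507319/(-212727/4) = -507319*(-4/212727) = 2029276/212727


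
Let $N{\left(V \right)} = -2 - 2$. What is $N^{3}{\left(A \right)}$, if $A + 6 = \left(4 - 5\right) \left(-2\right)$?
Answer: $-64$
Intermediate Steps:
$A = -4$ ($A = -6 + \left(4 - 5\right) \left(-2\right) = -6 - -2 = -6 + 2 = -4$)
$N{\left(V \right)} = -4$ ($N{\left(V \right)} = -2 - 2 = -4$)
$N^{3}{\left(A \right)} = \left(-4\right)^{3} = -64$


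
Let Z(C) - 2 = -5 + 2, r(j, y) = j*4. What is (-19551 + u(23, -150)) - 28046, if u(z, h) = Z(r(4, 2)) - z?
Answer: -47621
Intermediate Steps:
r(j, y) = 4*j
Z(C) = -1 (Z(C) = 2 + (-5 + 2) = 2 - 3 = -1)
u(z, h) = -1 - z
(-19551 + u(23, -150)) - 28046 = (-19551 + (-1 - 1*23)) - 28046 = (-19551 + (-1 - 23)) - 28046 = (-19551 - 24) - 28046 = -19575 - 28046 = -47621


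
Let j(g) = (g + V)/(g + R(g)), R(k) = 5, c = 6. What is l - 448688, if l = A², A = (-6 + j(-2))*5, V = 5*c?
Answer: -4035692/9 ≈ -4.4841e+5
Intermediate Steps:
V = 30 (V = 5*6 = 30)
j(g) = (30 + g)/(5 + g) (j(g) = (g + 30)/(g + 5) = (30 + g)/(5 + g))
A = 50/3 (A = (-6 + (30 - 2)/(5 - 2))*5 = (-6 + 28/3)*5 = (10/3)*5 = 50/3 ≈ 16.667)
l = 2500/9 (l = (50/3)² = 2500/9 ≈ 277.78)
l - 448688 = 2500/9 - 448688 = -4035692/9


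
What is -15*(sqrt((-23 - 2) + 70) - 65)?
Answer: 975 - 45*sqrt(5) ≈ 874.38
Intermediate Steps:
-15*(sqrt((-23 - 2) + 70) - 65) = -15*(sqrt(-25 + 70) - 65) = -15*(sqrt(45) - 65) = -15*(3*sqrt(5) - 65) = -15*(-65 + 3*sqrt(5)) = 975 - 45*sqrt(5)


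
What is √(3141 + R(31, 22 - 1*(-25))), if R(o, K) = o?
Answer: 2*√793 ≈ 56.320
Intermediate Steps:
√(3141 + R(31, 22 - 1*(-25))) = √(3141 + 31) = √3172 = 2*√793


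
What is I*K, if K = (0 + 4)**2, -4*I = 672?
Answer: -2688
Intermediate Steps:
I = -168 (I = -1/4*672 = -168)
K = 16 (K = 4**2 = 16)
I*K = -168*16 = -2688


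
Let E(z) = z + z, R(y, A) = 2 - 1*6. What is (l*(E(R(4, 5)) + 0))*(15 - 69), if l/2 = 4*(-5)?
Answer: -17280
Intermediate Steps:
R(y, A) = -4 (R(y, A) = 2 - 6 = -4)
l = -40 (l = 2*(4*(-5)) = 2*(-20) = -40)
E(z) = 2*z
(l*(E(R(4, 5)) + 0))*(15 - 69) = (-40*(2*(-4) + 0))*(15 - 69) = -40*(-8 + 0)*(-54) = -40*(-8)*(-54) = 320*(-54) = -17280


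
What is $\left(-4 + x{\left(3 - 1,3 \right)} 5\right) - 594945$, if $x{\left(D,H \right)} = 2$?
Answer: $-594939$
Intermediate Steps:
$\left(-4 + x{\left(3 - 1,3 \right)} 5\right) - 594945 = \left(-4 + 2 \cdot 5\right) - 594945 = \left(-4 + 10\right) - 594945 = 6 - 594945 = -594939$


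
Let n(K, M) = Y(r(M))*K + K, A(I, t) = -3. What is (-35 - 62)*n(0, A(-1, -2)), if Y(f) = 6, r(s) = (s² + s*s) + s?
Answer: 0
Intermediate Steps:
r(s) = s + 2*s² (r(s) = (s² + s²) + s = 2*s² + s = s + 2*s²)
n(K, M) = 7*K (n(K, M) = 6*K + K = 7*K)
(-35 - 62)*n(0, A(-1, -2)) = (-35 - 62)*(7*0) = -97*0 = 0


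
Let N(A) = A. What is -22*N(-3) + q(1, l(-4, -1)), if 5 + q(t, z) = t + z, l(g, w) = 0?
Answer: 62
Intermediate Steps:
q(t, z) = -5 + t + z (q(t, z) = -5 + (t + z) = -5 + t + z)
-22*N(-3) + q(1, l(-4, -1)) = -22*(-3) + (-5 + 1 + 0) = 66 - 4 = 62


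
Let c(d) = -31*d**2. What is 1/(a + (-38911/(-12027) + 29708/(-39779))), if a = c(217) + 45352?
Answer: -478422033/676682281886878 ≈ -7.0701e-7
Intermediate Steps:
a = -1414407 (a = -31*217**2 + 45352 = -31*47089 + 45352 = -1459759 + 45352 = -1414407)
1/(a + (-38911/(-12027) + 29708/(-39779))) = 1/(-1414407 + (-38911/(-12027) + 29708/(-39779))) = 1/(-1414407 + (-38911*(-1/12027) + 29708*(-1/39779))) = 1/(-1414407 + (38911/12027 - 29708/39779)) = 1/(-1414407 + 1190542553/478422033) = 1/(-676682281886878/478422033) = -478422033/676682281886878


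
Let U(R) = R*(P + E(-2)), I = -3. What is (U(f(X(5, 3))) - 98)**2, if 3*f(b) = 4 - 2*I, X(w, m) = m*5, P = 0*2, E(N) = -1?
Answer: 92416/9 ≈ 10268.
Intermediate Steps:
P = 0
X(w, m) = 5*m
f(b) = 10/3 (f(b) = (4 - 2*(-3))/3 = (4 + 6)/3 = (1/3)*10 = 10/3)
U(R) = -R (U(R) = R*(0 - 1) = R*(-1) = -R)
(U(f(X(5, 3))) - 98)**2 = (-1*10/3 - 98)**2 = (-10/3 - 98)**2 = (-304/3)**2 = 92416/9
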